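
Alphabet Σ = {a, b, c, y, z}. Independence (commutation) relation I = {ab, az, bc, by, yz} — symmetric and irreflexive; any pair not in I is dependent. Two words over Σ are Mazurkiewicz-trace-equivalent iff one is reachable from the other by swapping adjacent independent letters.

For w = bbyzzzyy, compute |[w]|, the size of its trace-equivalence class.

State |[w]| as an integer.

56

#0=b has no predecessor
#1=b depends on [0:b]
#2=y has no predecessor
#3=z depends on [1:b]
#4=z depends on [3:z]
#5=z depends on [4:z]
#6=y depends on [2:y]
#7=y depends on [6:y]
sources: [0:b, 2:y]
N(rest) = Σ N(rest − s) over sources s of rest; N(one piece) = 1:
  size 1 → [5]=1  [7]=1
  size 2 → [4,5]=1  [5,7]=2  [6,7]=1
  size 3 → [2,6,7]=1  [3,4,5]=1  [4,5,7]=3  [5,6,7]=3
  size 4 → [1,3,4,5]=1  [2,5,6,7]=4  [3,4,5,7]=4  [4,5,6,7]=6
  size 5 → [0,1,3,4,5]=1  [1,3,4,5,7]=5  [2,4,5,6,7]=10  [3,4,5,6,7]=10
  size 6 → [0,1,3,4,5,7]=6  [1,3,4,5,6,7]=15  [2,3,4,5,6,7]=20
  first=0(b) contributes 35
  first=2(y) contributes 21
|[w]| = 56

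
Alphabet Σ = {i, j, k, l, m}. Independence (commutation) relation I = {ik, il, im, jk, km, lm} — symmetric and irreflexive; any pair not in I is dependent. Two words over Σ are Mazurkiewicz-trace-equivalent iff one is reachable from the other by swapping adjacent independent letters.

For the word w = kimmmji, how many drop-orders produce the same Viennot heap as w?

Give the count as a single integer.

28

piece 0:k — minimal
piece 1:i — minimal
piece 2:m — minimal
piece 3:m rests on {2:m}
piece 4:m rests on {3:m}
piece 5:j rests on {1:i, 4:m}
piece 6:i rests on {5:j}
minimal pieces: {0:k, 1:i, 2:m}
ways to finish when only these pieces remain (= sum over removing one remaining piece with nothing left below it):
  1 left: {0}→1  {6}→1
  2 left: {0,6}→2  {5,6}→1
  3 left: {0,5,6}→3  {1,5,6}→1  {4,5,6}→1
  4 left: {0,1,5,6}→4  {0,4,5,6}→4  {1,4,5,6}→2  {3,4,5,6}→1
  5 left: {0,1,4,5,6}→10  {0,3,4,5,6}→5  {1,3,4,5,6}→3  {2,3,4,5,6}→1
  placing 0:k first → 4 extensions
  placing 1:i first → 6 extensions
  placing 2:m first → 18 extensions
total linear extensions = 28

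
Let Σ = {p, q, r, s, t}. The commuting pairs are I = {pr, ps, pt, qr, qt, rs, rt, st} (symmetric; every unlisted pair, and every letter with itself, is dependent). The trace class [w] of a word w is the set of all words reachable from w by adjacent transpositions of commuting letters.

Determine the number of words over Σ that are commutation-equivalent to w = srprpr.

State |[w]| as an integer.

drop 0:s onto floor
drop 1:r onto floor
drop 2:p onto floor
drop 3:r onto {1:r}
drop 4:p onto {2:p}
drop 5:r onto {3:r}
ground layer = {0:s, 1:r, 2:p}
drop-orders for the pieces not yet dropped (sum over which currently-grounded one goes next):
  1 to go: {0} 1  {4} 1  {5} 1
  2 to go: {0,4} 2  {0,5} 2  {2,4} 1  {3,5} 1  {4,5} 2
  3 to go: {0,2,4} 3  {0,3,5} 3  {0,4,5} 6  {1,3,5} 1  {2,4,5} 3  {3,4,5} 3
  4 to go: {0,1,3,5} 4  {0,2,4,5} 12  {0,3,4,5} 12  {1,3,4,5} 4  {2,3,4,5} 6
  if 0:s drops first: 10 orders
  if 1:r drops first: 30 orders
  if 2:p drops first: 20 orders
heap linearizations: 60

60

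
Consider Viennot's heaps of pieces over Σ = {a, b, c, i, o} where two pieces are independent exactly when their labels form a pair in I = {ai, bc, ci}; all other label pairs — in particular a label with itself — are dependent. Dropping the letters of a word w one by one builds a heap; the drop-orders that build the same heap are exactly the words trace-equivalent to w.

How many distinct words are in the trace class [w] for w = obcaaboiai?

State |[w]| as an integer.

6

#0=o has no predecessor
#1=b depends on [0:o]
#2=c depends on [0:o]
#3=a depends on [1:b, 2:c]
#4=a depends on [3:a]
#5=b depends on [4:a]
#6=o depends on [5:b]
#7=i depends on [6:o]
#8=a depends on [6:o]
#9=i depends on [7:i]
sources: [0:o]
N(rest) = Σ N(rest − s) over sources s of rest; N(one piece) = 1:
  size 1 → [8]=1  [9]=1
  size 2 → [7,9]=1  [8,9]=2
  size 3 → [7,8,9]=3
  size 4 → [6,7,8,9]=3
  size 5 → [5,6,7,8,9]=3
  size 6 → [4,5,6,7,8,9]=3
  size 7 → [3,4,5,6,7,8,9]=3
  size 8 → [1,3,4,5,6,7,8,9]=3  [2,3,4,5,6,7,8,9]=3
  first=0(o) contributes 6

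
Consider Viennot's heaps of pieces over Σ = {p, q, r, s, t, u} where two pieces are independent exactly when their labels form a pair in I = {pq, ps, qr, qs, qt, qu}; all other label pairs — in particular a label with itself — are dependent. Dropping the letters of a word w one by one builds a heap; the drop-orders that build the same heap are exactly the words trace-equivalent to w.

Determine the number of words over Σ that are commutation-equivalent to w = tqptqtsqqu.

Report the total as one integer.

0(t) covers ∅
1(q) covers ∅
2(p) covers 0:t
3(t) covers 2:p
4(q) covers 1:q
5(t) covers 3:t
6(s) covers 5:t
7(q) covers 4:q
8(q) covers 7:q
9(u) covers 6:s
floor of heap: 0:t, 1:q
completions by unplaced set U, small U first (add the entries for U minus each lowest piece of U):
  |U|=1: {8}:1  {9}:1
  |U|=2: {6,9}:1  {7,8}:1  {8,9}:2
  |U|=3: {4,7,8}:1  {5,6,9}:1  {6,8,9}:3  {7,8,9}:3
  |U|=4: {1,4,7,8}:1  {3,5,6,9}:1  {4,7,8,9}:4  {5,6,8,9}:4  {6,7,8,9}:6
  |U|=5: {1,4,7,8,9}:5  {2,3,5,6,9}:1  {3,5,6,8,9}:5  {4,6,7,8,9}:10  {5,6,7,8,9}:10
  |U|=6: {0,2,3,5,6,9}:1  {1,4,6,7,8,9}:15  {2,3,5,6,8,9}:6  {3,5,6,7,8,9}:15  {4,5,6,7,8,9}:20
  |U|=7: {0,2,3,5,6,8,9}:7  {1,4,5,6,7,8,9}:35  {2,3,5,6,7,8,9}:21  {3,4,5,6,7,8,9}:35
  |U|=8: {0,2,3,5,6,7,8,9}:28  {1,3,4,5,6,7,8,9}:70  {2,3,4,5,6,7,8,9}:56
  start at 0(t): 126
  start at 1(q): 84
sum over floor = 210

210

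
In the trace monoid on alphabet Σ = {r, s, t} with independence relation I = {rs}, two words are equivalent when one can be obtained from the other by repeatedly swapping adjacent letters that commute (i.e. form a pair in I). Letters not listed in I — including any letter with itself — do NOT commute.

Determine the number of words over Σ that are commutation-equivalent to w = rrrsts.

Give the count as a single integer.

0(r) covers ∅
1(r) covers 0:r
2(r) covers 1:r
3(s) covers ∅
4(t) covers 2:r, 3:s
5(s) covers 4:t
floor of heap: 0:r, 3:s
completions by unplaced set U, small U first (add the entries for U minus each lowest piece of U):
  |U|=1: {5}:1
  |U|=2: {4,5}:1
  |U|=3: {2,4,5}:1  {3,4,5}:1
  |U|=4: {1,2,4,5}:1  {2,3,4,5}:2
  start at 0(r): 3
  start at 3(s): 1
sum over floor = 4

4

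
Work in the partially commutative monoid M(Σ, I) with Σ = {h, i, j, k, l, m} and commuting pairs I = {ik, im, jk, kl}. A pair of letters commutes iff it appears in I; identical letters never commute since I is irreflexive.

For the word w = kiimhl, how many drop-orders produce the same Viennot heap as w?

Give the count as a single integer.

6

0(k) covers ∅
1(i) covers ∅
2(i) covers 1:i
3(m) covers 0:k
4(h) covers 2:i, 3:m
5(l) covers 4:h
floor of heap: 0:k, 1:i
completions by unplaced set U, small U first (add the entries for U minus each lowest piece of U):
  |U|=1: {5}:1
  |U|=2: {4,5}:1
  |U|=3: {2,4,5}:1  {3,4,5}:1
  |U|=4: {0,3,4,5}:1  {1,2,4,5}:1  {2,3,4,5}:2
  start at 0(k): 3
  start at 1(i): 3
sum over floor = 6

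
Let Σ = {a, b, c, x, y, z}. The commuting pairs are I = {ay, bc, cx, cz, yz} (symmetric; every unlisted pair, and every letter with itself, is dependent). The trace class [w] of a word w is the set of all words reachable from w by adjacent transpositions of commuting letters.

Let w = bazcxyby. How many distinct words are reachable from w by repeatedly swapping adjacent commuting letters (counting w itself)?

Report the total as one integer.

3

piece 0:b — minimal
piece 1:a rests on {0:b}
piece 2:z rests on {1:a}
piece 3:c rests on {1:a}
piece 4:x rests on {2:z}
piece 5:y rests on {3:c, 4:x}
piece 6:b rests on {5:y}
piece 7:y rests on {6:b}
minimal pieces: {0:b}
ways to finish when only these pieces remain (= sum over removing one remaining piece with nothing left below it):
  1 left: {7}→1
  2 left: {6,7}→1
  3 left: {5,6,7}→1
  4 left: {3,5,6,7}→1  {4,5,6,7}→1
  5 left: {2,4,5,6,7}→1  {3,4,5,6,7}→2
  6 left: {2,3,4,5,6,7}→3
  placing 0:b first → 3 extensions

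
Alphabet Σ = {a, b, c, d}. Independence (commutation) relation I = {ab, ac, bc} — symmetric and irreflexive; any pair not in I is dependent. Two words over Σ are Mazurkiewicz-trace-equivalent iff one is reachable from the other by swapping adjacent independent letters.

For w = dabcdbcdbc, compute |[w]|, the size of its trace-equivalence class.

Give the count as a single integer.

24

piece 0:d — minimal
piece 1:a rests on {0:d}
piece 2:b rests on {0:d}
piece 3:c rests on {0:d}
piece 4:d rests on {1:a, 2:b, 3:c}
piece 5:b rests on {4:d}
piece 6:c rests on {4:d}
piece 7:d rests on {5:b, 6:c}
piece 8:b rests on {7:d}
piece 9:c rests on {7:d}
minimal pieces: {0:d}
ways to finish when only these pieces remain (= sum over removing one remaining piece with nothing left below it):
  1 left: {8}→1  {9}→1
  2 left: {8,9}→2
  3 left: {7,8,9}→2
  4 left: {5,7,8,9}→2  {6,7,8,9}→2
  5 left: {5,6,7,8,9}→4
  6 left: {4,5,6,7,8,9}→4
  7 left: {1,4,5,6,7,8,9}→4  {2,4,5,6,7,8,9}→4  {3,4,5,6,7,8,9}→4
  8 left: {1,2,4,5,6,7,8,9}→8  {1,3,4,5,6,7,8,9}→8  {2,3,4,5,6,7,8,9}→8
  placing 0:d first → 24 extensions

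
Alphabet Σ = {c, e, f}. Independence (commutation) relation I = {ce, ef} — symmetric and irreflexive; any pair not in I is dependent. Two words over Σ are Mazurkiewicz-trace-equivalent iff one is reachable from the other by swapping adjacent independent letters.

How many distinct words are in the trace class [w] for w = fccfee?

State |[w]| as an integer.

15

#0=f has no predecessor
#1=c depends on [0:f]
#2=c depends on [1:c]
#3=f depends on [2:c]
#4=e has no predecessor
#5=e depends on [4:e]
sources: [0:f, 4:e]
N(rest) = Σ N(rest − s) over sources s of rest; N(one piece) = 1:
  size 1 → [3]=1  [5]=1
  size 2 → [2,3]=1  [3,5]=2  [4,5]=1
  size 3 → [1,2,3]=1  [2,3,5]=3  [3,4,5]=3
  size 4 → [0,1,2,3]=1  [1,2,3,5]=4  [2,3,4,5]=6
  first=0(f) contributes 10
  first=4(e) contributes 5
|[w]| = 15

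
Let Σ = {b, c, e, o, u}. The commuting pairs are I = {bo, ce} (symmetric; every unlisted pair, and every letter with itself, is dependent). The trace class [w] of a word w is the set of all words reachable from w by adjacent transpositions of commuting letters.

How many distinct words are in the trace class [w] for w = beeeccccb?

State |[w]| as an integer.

#0=b has no predecessor
#1=e depends on [0:b]
#2=e depends on [1:e]
#3=e depends on [2:e]
#4=c depends on [0:b]
#5=c depends on [4:c]
#6=c depends on [5:c]
#7=c depends on [6:c]
#8=b depends on [3:e, 7:c]
sources: [0:b]
N(rest) = Σ N(rest − s) over sources s of rest; N(one piece) = 1:
  size 1 → [8]=1
  size 2 → [3,8]=1  [7,8]=1
  size 3 → [2,3,8]=1  [3,7,8]=2  [6,7,8]=1
  size 4 → [1,2,3,8]=1  [2,3,7,8]=3  [3,6,7,8]=3  [5,6,7,8]=1
  size 5 → [1,2,3,7,8]=4  [2,3,6,7,8]=6  [3,5,6,7,8]=4  [4,5,6,7,8]=1
  size 6 → [1,2,3,6,7,8]=10  [2,3,5,6,7,8]=10  [3,4,5,6,7,8]=5
  size 7 → [1,2,3,5,6,7,8]=20  [2,3,4,5,6,7,8]=15
  first=0(b) contributes 35

35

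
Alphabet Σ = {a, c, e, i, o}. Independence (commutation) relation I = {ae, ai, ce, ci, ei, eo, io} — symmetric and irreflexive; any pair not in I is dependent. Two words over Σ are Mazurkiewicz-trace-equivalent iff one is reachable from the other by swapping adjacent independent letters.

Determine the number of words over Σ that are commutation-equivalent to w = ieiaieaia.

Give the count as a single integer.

0(i) covers ∅
1(e) covers ∅
2(i) covers 0:i
3(a) covers ∅
4(i) covers 2:i
5(e) covers 1:e
6(a) covers 3:a
7(i) covers 4:i
8(a) covers 6:a
floor of heap: 0:i, 1:e, 3:a
completions by unplaced set U, small U first (add the entries for U minus each lowest piece of U):
  |U|=1: {5}:1  {7}:1  {8}:1
  |U|=2: {1,5}:1  {4,7}:1  {5,7}:2  {5,8}:2  {6,8}:1  {7,8}:2
  |U|=3: {1,5,7}:3  {1,5,8}:3  {2,4,7}:1  {3,6,8}:1  {4,5,7}:3  {4,7,8}:3  {5,6,8}:3  {5,7,8}:6  {6,7,8}:3
  |U|=4: {0,2,4,7}:1  {1,4,5,7}:6  {1,5,6,8}:6  {1,5,7,8}:12  {2,4,5,7}:4  {2,4,7,8}:4  {3,5,6,8}:4  {3,6,7,8}:4  {4,5,7,8}:12  {4,6,7,8}:6  {5,6,7,8}:12
  |U|=5: {0,2,4,5,7}:5  {0,2,4,7,8}:5  {1,2,4,5,7}:10  {1,3,5,6,8}:10  {1,4,5,7,8}:30  {1,5,6,7,8}:30  {2,4,5,7,8}:20  {2,4,6,7,8}:10  {3,4,6,7,8}:10  {3,5,6,7,8}:20  {4,5,6,7,8}:30
  |U|=6: {0,1,2,4,5,7}:15  {0,2,4,5,7,8}:30  {0,2,4,6,7,8}:15  {1,2,4,5,7,8}:60  {1,3,5,6,7,8}:60  {1,4,5,6,7,8}:90  {2,3,4,6,7,8}:20  {2,4,5,6,7,8}:60  {3,4,5,6,7,8}:60
  |U|=7: {0,1,2,4,5,7,8}:105  {0,2,3,4,6,7,8}:35  {0,2,4,5,6,7,8}:105  {1,2,4,5,6,7,8}:210  {1,3,4,5,6,7,8}:210  {2,3,4,5,6,7,8}:140
  start at 0(i): 560
  start at 1(e): 280
  start at 3(a): 420
sum over floor = 1260

1260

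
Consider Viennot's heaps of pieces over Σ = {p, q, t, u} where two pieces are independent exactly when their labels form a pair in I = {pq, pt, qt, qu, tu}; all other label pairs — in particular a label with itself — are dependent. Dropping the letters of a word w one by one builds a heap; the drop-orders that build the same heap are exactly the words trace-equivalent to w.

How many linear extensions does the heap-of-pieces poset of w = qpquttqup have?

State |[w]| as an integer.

1260

drop 0:q onto floor
drop 1:p onto floor
drop 2:q onto {0:q}
drop 3:u onto {1:p}
drop 4:t onto floor
drop 5:t onto {4:t}
drop 6:q onto {2:q}
drop 7:u onto {3:u}
drop 8:p onto {7:u}
ground layer = {0:q, 1:p, 4:t}
drop-orders for the pieces not yet dropped (sum over which currently-grounded one goes next):
  1 to go: {5} 1  {6} 1  {8} 1
  2 to go: {2,6} 1  {4,5} 1  {5,6} 2  {5,8} 2  {6,8} 2  {7,8} 1
  3 to go: {0,2,6} 1  {2,5,6} 3  {2,6,8} 3  {3,7,8} 1  {4,5,6} 3  {4,5,8} 3  {5,6,8} 6  {5,7,8} 3  {6,7,8} 3
  4 to go: {0,2,5,6} 4  {0,2,6,8} 4  {1,3,7,8} 1  {2,4,5,6} 6  {2,5,6,8} 12  {2,6,7,8} 6  {3,5,7,8} 4  {3,6,7,8} 4  {4,5,6,8} 12  {4,5,7,8} 6  {5,6,7,8} 12
  5 to go: {0,2,4,5,6} 10  {0,2,5,6,8} 20  {0,2,6,7,8} 10  {1,3,5,7,8} 5  {1,3,6,7,8} 5  {2,3,6,7,8} 10  {2,4,5,6,8} 30  {2,5,6,7,8} 30  {3,4,5,7,8} 10  {3,5,6,7,8} 20  {4,5,6,7,8} 30
  6 to go: {0,2,3,6,7,8} 20  {0,2,4,5,6,8} 60  {0,2,5,6,7,8} 60  {1,2,3,6,7,8} 15  {1,3,4,5,7,8} 15  {1,3,5,6,7,8} 30  {2,3,5,6,7,8} 60  {2,4,5,6,7,8} 90  {3,4,5,6,7,8} 60
  7 to go: {0,1,2,3,6,7,8} 35  {0,2,3,5,6,7,8} 140  {0,2,4,5,6,7,8} 210  {1,2,3,5,6,7,8} 105  {1,3,4,5,6,7,8} 105  {2,3,4,5,6,7,8} 210
  if 0:q drops first: 420 orders
  if 1:p drops first: 560 orders
  if 4:t drops first: 280 orders
heap linearizations: 1260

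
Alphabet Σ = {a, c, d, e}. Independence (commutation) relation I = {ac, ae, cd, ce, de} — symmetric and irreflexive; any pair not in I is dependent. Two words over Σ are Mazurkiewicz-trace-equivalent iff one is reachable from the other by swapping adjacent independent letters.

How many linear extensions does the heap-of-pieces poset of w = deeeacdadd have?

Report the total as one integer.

piece 0:d — minimal
piece 1:e — minimal
piece 2:e rests on {1:e}
piece 3:e rests on {2:e}
piece 4:a rests on {0:d}
piece 5:c — minimal
piece 6:d rests on {4:a}
piece 7:a rests on {6:d}
piece 8:d rests on {7:a}
piece 9:d rests on {8:d}
minimal pieces: {0:d, 1:e, 5:c}
ways to finish when only these pieces remain (= sum over removing one remaining piece with nothing left below it):
  1 left: {3}→1  {5}→1  {9}→1
  2 left: {2,3}→1  {3,5}→2  {3,9}→2  {5,9}→2  {8,9}→1
  3 left: {1,2,3}→1  {2,3,5}→3  {2,3,9}→3  {3,5,9}→6  {3,8,9}→3  {5,8,9}→3  {7,8,9}→1
  4 left: {1,2,3,5}→4  {1,2,3,9}→4  {2,3,5,9}→12  {2,3,8,9}→6  {3,5,8,9}→12  {3,7,8,9}→4  {5,7,8,9}→4  {6,7,8,9}→1
  5 left: {1,2,3,5,9}→20  {1,2,3,8,9}→10  {2,3,5,8,9}→30  {2,3,7,8,9}→10  {3,5,7,8,9}→20  {3,6,7,8,9}→5  {4,6,7,8,9}→1  {5,6,7,8,9}→5
  6 left: {0,4,6,7,8,9}→1  {1,2,3,5,8,9}→60  {1,2,3,7,8,9}→20  {2,3,5,7,8,9}→60  {2,3,6,7,8,9}→15  {3,4,6,7,8,9}→6  {3,5,6,7,8,9}→30  {4,5,6,7,8,9}→6
  7 left: {0,3,4,6,7,8,9}→7  {0,4,5,6,7,8,9}→7  {1,2,3,5,7,8,9}→140  {1,2,3,6,7,8,9}→35  {2,3,4,6,7,8,9}→21  {2,3,5,6,7,8,9}→105  {3,4,5,6,7,8,9}→42
  8 left: {0,2,3,4,6,7,8,9}→28  {0,3,4,5,6,7,8,9}→56  {1,2,3,4,6,7,8,9}→56  {1,2,3,5,6,7,8,9}→280  {2,3,4,5,6,7,8,9}→168
  placing 0:d first → 504 extensions
  placing 1:e first → 252 extensions
  placing 5:c first → 84 extensions
total linear extensions = 840

840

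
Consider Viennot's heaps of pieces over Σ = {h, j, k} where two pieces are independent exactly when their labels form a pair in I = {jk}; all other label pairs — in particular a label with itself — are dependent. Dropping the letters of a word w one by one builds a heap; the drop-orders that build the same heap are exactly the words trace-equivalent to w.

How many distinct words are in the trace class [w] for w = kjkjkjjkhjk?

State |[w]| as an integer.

140

drop 0:k onto floor
drop 1:j onto floor
drop 2:k onto {0:k}
drop 3:j onto {1:j}
drop 4:k onto {2:k}
drop 5:j onto {3:j}
drop 6:j onto {5:j}
drop 7:k onto {4:k}
drop 8:h onto {6:j, 7:k}
drop 9:j onto {8:h}
drop 10:k onto {8:h}
ground layer = {0:k, 1:j}
drop-orders for the pieces not yet dropped (sum over which currently-grounded one goes next):
  1 to go: {9} 1  {10} 1
  2 to go: {9,10} 2
  3 to go: {8,9,10} 2
  4 to go: {6,8,9,10} 2  {7,8,9,10} 2
  5 to go: {4,7,8,9,10} 2  {5,6,8,9,10} 2  {6,7,8,9,10} 4
  6 to go: {2,4,7,8,9,10} 2  {3,5,6,8,9,10} 2  {4,6,7,8,9,10} 6  {5,6,7,8,9,10} 6
  7 to go: {0,2,4,7,8,9,10} 2  {1,3,5,6,8,9,10} 2  {2,4,6,7,8,9,10} 8  {3,5,6,7,8,9,10} 8  {4,5,6,7,8,9,10} 12
  8 to go: {0,2,4,6,7,8,9,10} 10  {1,3,5,6,7,8,9,10} 10  {2,4,5,6,7,8,9,10} 20  {3,4,5,6,7,8,9,10} 20
  9 to go: {0,2,4,5,6,7,8,9,10} 30  {1,3,4,5,6,7,8,9,10} 30  {2,3,4,5,6,7,8,9,10} 40
  if 0:k drops first: 70 orders
  if 1:j drops first: 70 orders
heap linearizations: 140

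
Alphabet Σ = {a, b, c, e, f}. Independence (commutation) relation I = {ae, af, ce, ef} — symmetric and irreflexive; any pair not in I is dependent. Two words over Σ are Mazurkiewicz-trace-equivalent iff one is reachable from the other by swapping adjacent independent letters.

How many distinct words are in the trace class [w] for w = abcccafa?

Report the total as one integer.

0(a) covers ∅
1(b) covers 0:a
2(c) covers 1:b
3(c) covers 2:c
4(c) covers 3:c
5(a) covers 4:c
6(f) covers 4:c
7(a) covers 5:a
floor of heap: 0:a
completions by unplaced set U, small U first (add the entries for U minus each lowest piece of U):
  |U|=1: {6}:1  {7}:1
  |U|=2: {5,7}:1  {6,7}:2
  |U|=3: {5,6,7}:3
  |U|=4: {4,5,6,7}:3
  |U|=5: {3,4,5,6,7}:3
  |U|=6: {2,3,4,5,6,7}:3
  start at 0(a): 3

3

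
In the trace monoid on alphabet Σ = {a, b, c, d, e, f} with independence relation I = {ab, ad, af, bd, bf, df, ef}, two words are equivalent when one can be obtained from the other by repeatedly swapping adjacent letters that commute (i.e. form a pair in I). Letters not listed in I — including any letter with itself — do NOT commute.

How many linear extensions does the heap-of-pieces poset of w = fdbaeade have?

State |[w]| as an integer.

96

piece 0:f — minimal
piece 1:d — minimal
piece 2:b — minimal
piece 3:a — minimal
piece 4:e rests on {1:d, 2:b, 3:a}
piece 5:a rests on {4:e}
piece 6:d rests on {4:e}
piece 7:e rests on {5:a, 6:d}
minimal pieces: {0:f, 1:d, 2:b, 3:a}
ways to finish when only these pieces remain (= sum over removing one remaining piece with nothing left below it):
  1 left: {0}→1  {7}→1
  2 left: {0,7}→2  {5,7}→1  {6,7}→1
  3 left: {0,5,7}→3  {0,6,7}→3  {5,6,7}→2
  4 left: {0,5,6,7}→8  {4,5,6,7}→2
  5 left: {0,4,5,6,7}→10  {1,4,5,6,7}→2  {2,4,5,6,7}→2  {3,4,5,6,7}→2
  6 left: {0,1,4,5,6,7}→12  {0,2,4,5,6,7}→12  {0,3,4,5,6,7}→12  {1,2,4,5,6,7}→4  {1,3,4,5,6,7}→4  {2,3,4,5,6,7}→4
  placing 0:f first → 12 extensions
  placing 1:d first → 28 extensions
  placing 2:b first → 28 extensions
  placing 3:a first → 28 extensions
total linear extensions = 96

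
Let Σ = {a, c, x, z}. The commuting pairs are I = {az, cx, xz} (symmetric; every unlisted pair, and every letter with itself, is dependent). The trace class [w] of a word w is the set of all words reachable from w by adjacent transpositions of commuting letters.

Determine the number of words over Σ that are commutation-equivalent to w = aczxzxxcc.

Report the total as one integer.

piece 0:a — minimal
piece 1:c rests on {0:a}
piece 2:z rests on {1:c}
piece 3:x rests on {0:a}
piece 4:z rests on {2:z}
piece 5:x rests on {3:x}
piece 6:x rests on {5:x}
piece 7:c rests on {4:z}
piece 8:c rests on {7:c}
minimal pieces: {0:a}
ways to finish when only these pieces remain (= sum over removing one remaining piece with nothing left below it):
  1 left: {6}→1  {8}→1
  2 left: {5,6}→1  {6,8}→2  {7,8}→1
  3 left: {3,5,6}→1  {4,7,8}→1  {5,6,8}→3  {6,7,8}→3
  4 left: {2,4,7,8}→1  {3,5,6,8}→4  {4,6,7,8}→4  {5,6,7,8}→6
  5 left: {1,2,4,7,8}→1  {2,4,6,7,8}→5  {3,5,6,7,8}→10  {4,5,6,7,8}→10
  6 left: {1,2,4,6,7,8}→6  {2,4,5,6,7,8}→15  {3,4,5,6,7,8}→20
  7 left: {1,2,4,5,6,7,8}→21  {2,3,4,5,6,7,8}→35
  placing 0:a first → 56 extensions

56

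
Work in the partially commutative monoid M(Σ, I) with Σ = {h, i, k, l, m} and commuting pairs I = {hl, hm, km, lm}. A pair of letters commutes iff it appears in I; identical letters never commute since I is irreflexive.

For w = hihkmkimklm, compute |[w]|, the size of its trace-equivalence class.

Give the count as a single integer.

0(h) covers ∅
1(i) covers 0:h
2(h) covers 1:i
3(k) covers 2:h
4(m) covers 1:i
5(k) covers 3:k
6(i) covers 4:m, 5:k
7(m) covers 6:i
8(k) covers 6:i
9(l) covers 8:k
10(m) covers 7:m
floor of heap: 0:h
completions by unplaced set U, small U first (add the entries for U minus each lowest piece of U):
  |U|=1: {9}:1  {10}:1
  |U|=2: {7,10}:1  {8,9}:1  {9,10}:2
  |U|=3: {7,9,10}:3  {8,9,10}:3
  |U|=4: {7,8,9,10}:6
  |U|=5: {6,7,8,9,10}:6
  |U|=6: {4,6,7,8,9,10}:6  {5,6,7,8,9,10}:6
  |U|=7: {3,5,6,7,8,9,10}:6  {4,5,6,7,8,9,10}:12
  |U|=8: {2,3,5,6,7,8,9,10}:6  {3,4,5,6,7,8,9,10}:18
  |U|=9: {2,3,4,5,6,7,8,9,10}:24
  start at 0(h): 24

24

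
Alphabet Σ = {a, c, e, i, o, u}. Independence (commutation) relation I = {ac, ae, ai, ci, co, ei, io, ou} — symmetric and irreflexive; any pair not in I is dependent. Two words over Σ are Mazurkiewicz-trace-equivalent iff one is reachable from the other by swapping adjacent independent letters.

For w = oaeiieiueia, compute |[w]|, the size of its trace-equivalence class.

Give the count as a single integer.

piece 0:o — minimal
piece 1:a rests on {0:o}
piece 2:e rests on {0:o}
piece 3:i — minimal
piece 4:i rests on {3:i}
piece 5:e rests on {2:e}
piece 6:i rests on {4:i}
piece 7:u rests on {1:a, 5:e, 6:i}
piece 8:e rests on {7:u}
piece 9:i rests on {7:u}
piece 10:a rests on {7:u}
minimal pieces: {0:o, 3:i}
ways to finish when only these pieces remain (= sum over removing one remaining piece with nothing left below it):
  1 left: {8}→1  {9}→1  {10}→1
  2 left: {8,9}→2  {8,10}→2  {9,10}→2
  3 left: {8,9,10}→6
  4 left: {7,8,9,10}→6
  5 left: {1,7,8,9,10}→6  {5,7,8,9,10}→6  {6,7,8,9,10}→6
  6 left: {1,5,7,8,9,10}→12  {1,6,7,8,9,10}→12  {2,5,7,8,9,10}→6  {4,6,7,8,9,10}→6  {5,6,7,8,9,10}→12
  7 left: {1,2,5,7,8,9,10}→18  {1,4,6,7,8,9,10}→18  {1,5,6,7,8,9,10}→36  {2,5,6,7,8,9,10}→18  {3,4,6,7,8,9,10}→6  {4,5,6,7,8,9,10}→18
  8 left: {0,1,2,5,7,8,9,10}→18  {1,2,5,6,7,8,9,10}→72  {1,3,4,6,7,8,9,10}→24  {1,4,5,6,7,8,9,10}→72  {2,4,5,6,7,8,9,10}→36  {3,4,5,6,7,8,9,10}→24
  9 left: {0,1,2,5,6,7,8,9,10}→90  {1,2,4,5,6,7,8,9,10}→180  {1,3,4,5,6,7,8,9,10}→120  {2,3,4,5,6,7,8,9,10}→60
  placing 0:o first → 360 extensions
  placing 3:i first → 270 extensions
total linear extensions = 630

630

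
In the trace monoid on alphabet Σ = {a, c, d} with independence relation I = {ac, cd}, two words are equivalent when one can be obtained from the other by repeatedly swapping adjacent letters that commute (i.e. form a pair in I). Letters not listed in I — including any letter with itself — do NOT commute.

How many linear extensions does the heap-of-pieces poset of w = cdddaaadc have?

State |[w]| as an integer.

36

0(c) covers ∅
1(d) covers ∅
2(d) covers 1:d
3(d) covers 2:d
4(a) covers 3:d
5(a) covers 4:a
6(a) covers 5:a
7(d) covers 6:a
8(c) covers 0:c
floor of heap: 0:c, 1:d
completions by unplaced set U, small U first (add the entries for U minus each lowest piece of U):
  |U|=1: {7}:1  {8}:1
  |U|=2: {0,8}:1  {6,7}:1  {7,8}:2
  |U|=3: {0,7,8}:3  {5,6,7}:1  {6,7,8}:3
  |U|=4: {0,6,7,8}:6  {4,5,6,7}:1  {5,6,7,8}:4
  |U|=5: {0,5,6,7,8}:10  {3,4,5,6,7}:1  {4,5,6,7,8}:5
  |U|=6: {0,4,5,6,7,8}:15  {2,3,4,5,6,7}:1  {3,4,5,6,7,8}:6
  |U|=7: {0,3,4,5,6,7,8}:21  {1,2,3,4,5,6,7}:1  {2,3,4,5,6,7,8}:7
  start at 0(c): 8
  start at 1(d): 28
sum over floor = 36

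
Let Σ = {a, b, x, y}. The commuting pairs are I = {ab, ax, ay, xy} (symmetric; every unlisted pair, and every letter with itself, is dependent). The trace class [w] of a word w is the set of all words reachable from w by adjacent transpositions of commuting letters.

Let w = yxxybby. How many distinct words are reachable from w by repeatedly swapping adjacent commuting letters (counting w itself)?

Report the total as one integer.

piece 0:y — minimal
piece 1:x — minimal
piece 2:x rests on {1:x}
piece 3:y rests on {0:y}
piece 4:b rests on {2:x, 3:y}
piece 5:b rests on {4:b}
piece 6:y rests on {5:b}
minimal pieces: {0:y, 1:x}
ways to finish when only these pieces remain (= sum over removing one remaining piece with nothing left below it):
  1 left: {6}→1
  2 left: {5,6}→1
  3 left: {4,5,6}→1
  4 left: {2,4,5,6}→1  {3,4,5,6}→1
  5 left: {0,3,4,5,6}→1  {1,2,4,5,6}→1  {2,3,4,5,6}→2
  placing 0:y first → 3 extensions
  placing 1:x first → 3 extensions
total linear extensions = 6

6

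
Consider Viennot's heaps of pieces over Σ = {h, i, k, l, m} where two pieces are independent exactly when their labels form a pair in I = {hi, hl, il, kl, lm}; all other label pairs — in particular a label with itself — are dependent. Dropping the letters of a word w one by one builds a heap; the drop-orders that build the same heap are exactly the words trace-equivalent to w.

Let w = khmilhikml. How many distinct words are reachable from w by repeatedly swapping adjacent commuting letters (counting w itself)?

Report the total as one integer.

piece 0:k — minimal
piece 1:h rests on {0:k}
piece 2:m rests on {1:h}
piece 3:i rests on {2:m}
piece 4:l — minimal
piece 5:h rests on {2:m}
piece 6:i rests on {3:i}
piece 7:k rests on {5:h, 6:i}
piece 8:m rests on {7:k}
piece 9:l rests on {4:l}
minimal pieces: {0:k, 4:l}
ways to finish when only these pieces remain (= sum over removing one remaining piece with nothing left below it):
  1 left: {8}→1  {9}→1
  2 left: {4,9}→1  {7,8}→1  {8,9}→2
  3 left: {4,8,9}→3  {5,7,8}→1  {6,7,8}→1  {7,8,9}→3
  4 left: {3,6,7,8}→1  {4,7,8,9}→6  {5,6,7,8}→2  {5,7,8,9}→4  {6,7,8,9}→4
  5 left: {3,5,6,7,8}→3  {3,6,7,8,9}→5  {4,5,7,8,9}→10  {4,6,7,8,9}→10  {5,6,7,8,9}→10
  6 left: {2,3,5,6,7,8}→3  {3,4,6,7,8,9}→15  {3,5,6,7,8,9}→18  {4,5,6,7,8,9}→30
  7 left: {1,2,3,5,6,7,8}→3  {2,3,5,6,7,8,9}→21  {3,4,5,6,7,8,9}→63
  8 left: {0,1,2,3,5,6,7,8}→3  {1,2,3,5,6,7,8,9}→24  {2,3,4,5,6,7,8,9}→84
  placing 0:k first → 108 extensions
  placing 4:l first → 27 extensions
total linear extensions = 135

135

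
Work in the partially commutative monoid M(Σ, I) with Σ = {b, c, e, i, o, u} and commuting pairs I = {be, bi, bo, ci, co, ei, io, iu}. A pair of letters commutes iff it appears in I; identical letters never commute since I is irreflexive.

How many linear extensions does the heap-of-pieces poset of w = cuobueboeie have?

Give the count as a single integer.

110

0(c) covers ∅
1(u) covers 0:c
2(o) covers 1:u
3(b) covers 1:u
4(u) covers 2:o, 3:b
5(e) covers 4:u
6(b) covers 4:u
7(o) covers 5:e
8(e) covers 7:o
9(i) covers ∅
10(e) covers 8:e
floor of heap: 0:c, 9:i
completions by unplaced set U, small U first (add the entries for U minus each lowest piece of U):
  |U|=1: {6}:1  {9}:1  {10}:1
  |U|=2: {6,9}:2  {6,10}:2  {8,10}:1  {9,10}:2
  |U|=3: {6,8,10}:3  {6,9,10}:6  {7,8,10}:1  {8,9,10}:3
  |U|=4: {5,7,8,10}:1  {6,7,8,10}:4  {6,8,9,10}:12  {7,8,9,10}:4
  |U|=5: {5,6,7,8,10}:5  {5,7,8,9,10}:5  {6,7,8,9,10}:20
  |U|=6: {4,5,6,7,8,10}:5  {5,6,7,8,9,10}:30
  |U|=7: {2,4,5,6,7,8,10}:5  {3,4,5,6,7,8,10}:5  {4,5,6,7,8,9,10}:35
  |U|=8: {2,3,4,5,6,7,8,10}:10  {2,4,5,6,7,8,9,10}:40  {3,4,5,6,7,8,9,10}:40
  |U|=9: {1,2,3,4,5,6,7,8,10}:10  {2,3,4,5,6,7,8,9,10}:90
  start at 0(c): 100
  start at 9(i): 10
sum over floor = 110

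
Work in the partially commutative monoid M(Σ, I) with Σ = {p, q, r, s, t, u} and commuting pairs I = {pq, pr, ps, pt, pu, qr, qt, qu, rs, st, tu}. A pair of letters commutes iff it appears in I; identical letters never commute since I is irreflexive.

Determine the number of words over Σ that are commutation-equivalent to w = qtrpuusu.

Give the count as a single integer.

40

0(q) covers ∅
1(t) covers ∅
2(r) covers 1:t
3(p) covers ∅
4(u) covers 2:r
5(u) covers 4:u
6(s) covers 0:q, 5:u
7(u) covers 6:s
floor of heap: 0:q, 1:t, 3:p
completions by unplaced set U, small U first (add the entries for U minus each lowest piece of U):
  |U|=1: {3}:1  {7}:1
  |U|=2: {3,7}:2  {6,7}:1
  |U|=3: {0,6,7}:1  {3,6,7}:3  {5,6,7}:1
  |U|=4: {0,3,6,7}:4  {0,5,6,7}:2  {3,5,6,7}:4  {4,5,6,7}:1
  |U|=5: {0,3,5,6,7}:10  {0,4,5,6,7}:3  {2,4,5,6,7}:1  {3,4,5,6,7}:5
  |U|=6: {0,2,4,5,6,7}:4  {0,3,4,5,6,7}:18  {1,2,4,5,6,7}:1  {2,3,4,5,6,7}:6
  start at 0(q): 7
  start at 1(t): 28
  start at 3(p): 5
sum over floor = 40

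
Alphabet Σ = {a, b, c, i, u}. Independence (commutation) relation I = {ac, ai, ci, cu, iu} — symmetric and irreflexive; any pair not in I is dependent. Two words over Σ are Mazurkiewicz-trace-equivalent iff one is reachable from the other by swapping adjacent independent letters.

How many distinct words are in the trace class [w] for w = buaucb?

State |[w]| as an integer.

drop 0:b onto floor
drop 1:u onto {0:b}
drop 2:a onto {1:u}
drop 3:u onto {2:a}
drop 4:c onto {0:b}
drop 5:b onto {3:u, 4:c}
ground layer = {0:b}
drop-orders for the pieces not yet dropped (sum over which currently-grounded one goes next):
  1 to go: {5} 1
  2 to go: {3,5} 1  {4,5} 1
  3 to go: {2,3,5} 1  {3,4,5} 2
  4 to go: {1,2,3,5} 1  {2,3,4,5} 3
  if 0:b drops first: 4 orders

4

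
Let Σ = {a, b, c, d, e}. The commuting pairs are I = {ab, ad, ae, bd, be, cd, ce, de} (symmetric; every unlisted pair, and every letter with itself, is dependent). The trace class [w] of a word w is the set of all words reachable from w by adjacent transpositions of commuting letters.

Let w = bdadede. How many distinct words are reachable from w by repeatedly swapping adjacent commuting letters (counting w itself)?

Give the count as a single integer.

piece 0:b — minimal
piece 1:d — minimal
piece 2:a — minimal
piece 3:d rests on {1:d}
piece 4:e — minimal
piece 5:d rests on {3:d}
piece 6:e rests on {4:e}
minimal pieces: {0:b, 1:d, 2:a, 4:e}
ways to finish when only these pieces remain (= sum over removing one remaining piece with nothing left below it):
  1 left: {0}→1  {2}→1  {5}→1  {6}→1
  2 left: {0,2}→2  {0,5}→2  {0,6}→2  {2,5}→2  {2,6}→2  {3,5}→1  {4,6}→1  {5,6}→2
  3 left: {0,2,5}→6  {0,2,6}→6  {0,3,5}→3  {0,4,6}→3  {0,5,6}→6  {1,3,5}→1  {2,3,5}→3  {2,4,6}→3  {2,5,6}→6  {3,5,6}→3  {4,5,6}→3
  4 left: {0,1,3,5}→4  {0,2,3,5}→12  {0,2,4,6}→12  {0,2,5,6}→24  {0,3,5,6}→12  {0,4,5,6}→12  {1,2,3,5}→4  {1,3,5,6}→4  {2,3,5,6}→12  {2,4,5,6}→12  {3,4,5,6}→6
  5 left: {0,1,2,3,5}→20  {0,1,3,5,6}→20  {0,2,3,5,6}→60  {0,2,4,5,6}→60  {0,3,4,5,6}→30  {1,2,3,5,6}→20  {1,3,4,5,6}→10  {2,3,4,5,6}→30
  placing 0:b first → 60 extensions
  placing 1:d first → 180 extensions
  placing 2:a first → 60 extensions
  placing 4:e first → 120 extensions
total linear extensions = 420

420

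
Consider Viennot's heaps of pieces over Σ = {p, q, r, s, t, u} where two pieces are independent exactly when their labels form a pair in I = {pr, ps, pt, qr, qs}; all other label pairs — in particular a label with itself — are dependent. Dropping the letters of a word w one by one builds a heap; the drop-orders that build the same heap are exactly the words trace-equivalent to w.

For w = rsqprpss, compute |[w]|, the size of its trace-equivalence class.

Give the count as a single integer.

drop 0:r onto floor
drop 1:s onto {0:r}
drop 2:q onto floor
drop 3:p onto {2:q}
drop 4:r onto {1:s}
drop 5:p onto {3:p}
drop 6:s onto {4:r}
drop 7:s onto {6:s}
ground layer = {0:r, 2:q}
drop-orders for the pieces not yet dropped (sum over which currently-grounded one goes next):
  1 to go: {5} 1  {7} 1
  2 to go: {3,5} 1  {5,7} 2  {6,7} 1
  3 to go: {2,3,5} 1  {3,5,7} 3  {4,6,7} 1  {5,6,7} 3
  4 to go: {1,4,6,7} 1  {2,3,5,7} 4  {3,5,6,7} 6  {4,5,6,7} 4
  5 to go: {0,1,4,6,7} 1  {1,4,5,6,7} 5  {2,3,5,6,7} 10  {3,4,5,6,7} 10
  6 to go: {0,1,4,5,6,7} 6  {1,3,4,5,6,7} 15  {2,3,4,5,6,7} 20
  if 0:r drops first: 35 orders
  if 2:q drops first: 21 orders
heap linearizations: 56

56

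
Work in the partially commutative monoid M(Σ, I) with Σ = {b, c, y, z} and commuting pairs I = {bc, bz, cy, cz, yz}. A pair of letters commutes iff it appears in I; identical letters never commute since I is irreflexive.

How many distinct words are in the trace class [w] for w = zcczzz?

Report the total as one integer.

15

piece 0:z — minimal
piece 1:c — minimal
piece 2:c rests on {1:c}
piece 3:z rests on {0:z}
piece 4:z rests on {3:z}
piece 5:z rests on {4:z}
minimal pieces: {0:z, 1:c}
ways to finish when only these pieces remain (= sum over removing one remaining piece with nothing left below it):
  1 left: {2}→1  {5}→1
  2 left: {1,2}→1  {2,5}→2  {4,5}→1
  3 left: {1,2,5}→3  {2,4,5}→3  {3,4,5}→1
  4 left: {0,3,4,5}→1  {1,2,4,5}→6  {2,3,4,5}→4
  placing 0:z first → 10 extensions
  placing 1:c first → 5 extensions
total linear extensions = 15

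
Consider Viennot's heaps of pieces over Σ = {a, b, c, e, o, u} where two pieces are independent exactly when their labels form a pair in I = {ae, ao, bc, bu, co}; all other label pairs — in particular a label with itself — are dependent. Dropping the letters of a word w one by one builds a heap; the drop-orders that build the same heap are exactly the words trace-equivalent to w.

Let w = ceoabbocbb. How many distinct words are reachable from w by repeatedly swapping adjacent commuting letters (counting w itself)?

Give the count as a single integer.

#0=c has no predecessor
#1=e depends on [0:c]
#2=o depends on [1:e]
#3=a depends on [0:c]
#4=b depends on [2:o, 3:a]
#5=b depends on [4:b]
#6=o depends on [5:b]
#7=c depends on [1:e, 3:a]
#8=b depends on [6:o]
#9=b depends on [8:b]
sources: [0:c]
N(rest) = Σ N(rest − s) over sources s of rest; N(one piece) = 1:
  size 1 → [7]=1  [9]=1
  size 2 → [7,9]=2  [8,9]=1
  size 3 → [6,8,9]=1  [7,8,9]=3
  size 4 → [5,6,8,9]=1  [6,7,8,9]=4
  size 5 → [4,5,6,8,9]=1  [5,6,7,8,9]=5
  size 6 → [2,4,5,6,8,9]=1  [4,5,6,7,8,9]=6
  size 7 → [2,4,5,6,7,8,9]=7  [3,4,5,6,7,8,9]=6
  size 8 → [1,2,4,5,6,7,8,9]=7  [2,3,4,5,6,7,8,9]=13
  first=0(c) contributes 20

20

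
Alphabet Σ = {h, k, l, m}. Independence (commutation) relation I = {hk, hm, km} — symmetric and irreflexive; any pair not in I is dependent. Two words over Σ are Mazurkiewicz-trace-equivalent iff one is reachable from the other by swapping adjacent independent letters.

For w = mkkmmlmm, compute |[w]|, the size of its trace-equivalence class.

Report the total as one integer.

10

0(m) covers ∅
1(k) covers ∅
2(k) covers 1:k
3(m) covers 0:m
4(m) covers 3:m
5(l) covers 2:k, 4:m
6(m) covers 5:l
7(m) covers 6:m
floor of heap: 0:m, 1:k
completions by unplaced set U, small U first (add the entries for U minus each lowest piece of U):
  |U|=1: {7}:1
  |U|=2: {6,7}:1
  |U|=3: {5,6,7}:1
  |U|=4: {2,5,6,7}:1  {4,5,6,7}:1
  |U|=5: {1,2,5,6,7}:1  {2,4,5,6,7}:2  {3,4,5,6,7}:1
  |U|=6: {0,3,4,5,6,7}:1  {1,2,4,5,6,7}:3  {2,3,4,5,6,7}:3
  start at 0(m): 6
  start at 1(k): 4
sum over floor = 10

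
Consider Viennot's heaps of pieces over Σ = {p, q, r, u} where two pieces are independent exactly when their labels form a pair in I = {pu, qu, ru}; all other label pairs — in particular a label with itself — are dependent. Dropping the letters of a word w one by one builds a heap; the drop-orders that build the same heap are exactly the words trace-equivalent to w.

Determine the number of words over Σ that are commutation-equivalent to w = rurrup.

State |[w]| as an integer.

15

0(r) covers ∅
1(u) covers ∅
2(r) covers 0:r
3(r) covers 2:r
4(u) covers 1:u
5(p) covers 3:r
floor of heap: 0:r, 1:u
completions by unplaced set U, small U first (add the entries for U minus each lowest piece of U):
  |U|=1: {4}:1  {5}:1
  |U|=2: {1,4}:1  {3,5}:1  {4,5}:2
  |U|=3: {1,4,5}:3  {2,3,5}:1  {3,4,5}:3
  |U|=4: {0,2,3,5}:1  {1,3,4,5}:6  {2,3,4,5}:4
  start at 0(r): 10
  start at 1(u): 5
sum over floor = 15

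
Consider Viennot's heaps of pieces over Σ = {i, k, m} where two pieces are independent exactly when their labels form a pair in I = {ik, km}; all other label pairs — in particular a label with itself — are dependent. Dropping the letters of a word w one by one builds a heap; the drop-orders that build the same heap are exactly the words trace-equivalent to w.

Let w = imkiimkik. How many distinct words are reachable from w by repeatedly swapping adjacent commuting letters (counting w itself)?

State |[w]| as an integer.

84

drop 0:i onto floor
drop 1:m onto {0:i}
drop 2:k onto floor
drop 3:i onto {1:m}
drop 4:i onto {3:i}
drop 5:m onto {4:i}
drop 6:k onto {2:k}
drop 7:i onto {5:m}
drop 8:k onto {6:k}
ground layer = {0:i, 2:k}
drop-orders for the pieces not yet dropped (sum over which currently-grounded one goes next):
  1 to go: {7} 1  {8} 1
  2 to go: {5,7} 1  {6,8} 1  {7,8} 2
  3 to go: {2,6,8} 1  {4,5,7} 1  {5,7,8} 3  {6,7,8} 3
  4 to go: {2,6,7,8} 4  {3,4,5,7} 1  {4,5,7,8} 4  {5,6,7,8} 6
  5 to go: {1,3,4,5,7} 1  {2,5,6,7,8} 10  {3,4,5,7,8} 5  {4,5,6,7,8} 10
  6 to go: {0,1,3,4,5,7} 1  {1,3,4,5,7,8} 6  {2,4,5,6,7,8} 20  {3,4,5,6,7,8} 15
  7 to go: {0,1,3,4,5,7,8} 7  {1,3,4,5,6,7,8} 21  {2,3,4,5,6,7,8} 35
  if 0:i drops first: 56 orders
  if 2:k drops first: 28 orders
heap linearizations: 84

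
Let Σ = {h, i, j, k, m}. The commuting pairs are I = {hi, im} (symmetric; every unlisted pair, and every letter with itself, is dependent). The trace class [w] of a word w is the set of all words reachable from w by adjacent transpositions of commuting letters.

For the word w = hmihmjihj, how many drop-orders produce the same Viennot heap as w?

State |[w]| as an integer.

10

0(h) covers ∅
1(m) covers 0:h
2(i) covers ∅
3(h) covers 1:m
4(m) covers 3:h
5(j) covers 2:i, 4:m
6(i) covers 5:j
7(h) covers 5:j
8(j) covers 6:i, 7:h
floor of heap: 0:h, 2:i
completions by unplaced set U, small U first (add the entries for U minus each lowest piece of U):
  |U|=1: {8}:1
  |U|=2: {6,8}:1  {7,8}:1
  |U|=3: {6,7,8}:2
  |U|=4: {5,6,7,8}:2
  |U|=5: {2,5,6,7,8}:2  {4,5,6,7,8}:2
  |U|=6: {2,4,5,6,7,8}:4  {3,4,5,6,7,8}:2
  |U|=7: {1,3,4,5,6,7,8}:2  {2,3,4,5,6,7,8}:6
  start at 0(h): 8
  start at 2(i): 2
sum over floor = 10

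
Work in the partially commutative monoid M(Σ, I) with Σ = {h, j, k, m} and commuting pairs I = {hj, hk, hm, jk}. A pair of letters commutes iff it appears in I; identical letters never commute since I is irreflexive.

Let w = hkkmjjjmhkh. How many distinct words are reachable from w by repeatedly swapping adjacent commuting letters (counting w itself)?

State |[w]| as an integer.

165

piece 0:h — minimal
piece 1:k — minimal
piece 2:k rests on {1:k}
piece 3:m rests on {2:k}
piece 4:j rests on {3:m}
piece 5:j rests on {4:j}
piece 6:j rests on {5:j}
piece 7:m rests on {6:j}
piece 8:h rests on {0:h}
piece 9:k rests on {7:m}
piece 10:h rests on {8:h}
minimal pieces: {0:h, 1:k}
ways to finish when only these pieces remain (= sum over removing one remaining piece with nothing left below it):
  1 left: {9}→1  {10}→1
  2 left: {7,9}→1  {8,10}→1  {9,10}→2
  3 left: {0,8,10}→1  {6,7,9}→1  {7,9,10}→3  {8,9,10}→3
  4 left: {0,8,9,10}→4  {5,6,7,9}→1  {6,7,9,10}→4  {7,8,9,10}→6
  5 left: {0,7,8,9,10}→10  {4,5,6,7,9}→1  {5,6,7,9,10}→5  {6,7,8,9,10}→10
  6 left: {0,6,7,8,9,10}→20  {3,4,5,6,7,9}→1  {4,5,6,7,9,10}→6  {5,6,7,8,9,10}→15
  7 left: {0,5,6,7,8,9,10}→35  {2,3,4,5,6,7,9}→1  {3,4,5,6,7,9,10}→7  {4,5,6,7,8,9,10}→21
  8 left: {0,4,5,6,7,8,9,10}→56  {1,2,3,4,5,6,7,9}→1  {2,3,4,5,6,7,9,10}→8  {3,4,5,6,7,8,9,10}→28
  9 left: {0,3,4,5,6,7,8,9,10}→84  {1,2,3,4,5,6,7,9,10}→9  {2,3,4,5,6,7,8,9,10}→36
  placing 0:h first → 45 extensions
  placing 1:k first → 120 extensions
total linear extensions = 165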